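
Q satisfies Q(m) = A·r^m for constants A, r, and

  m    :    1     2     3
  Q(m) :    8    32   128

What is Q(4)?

512

Consecutive ratio: 32/8 = 4, and 128/32 = 4, so r = 4.
Then A·4^1 = 8 gives A = 2, and Q(m) = 2·4^m.
Q(4) = 2·4^4 = 512.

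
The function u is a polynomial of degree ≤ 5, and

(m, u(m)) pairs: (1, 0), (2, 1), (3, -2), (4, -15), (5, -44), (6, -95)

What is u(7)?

-174

Write u(m) = am^5 + bm^4 + cm³ + dm² + em + p; the 6 given values yield a linear system in the 6 coefficients.
Solving, the top 2 coefficients vanish, and u(m) = -m³ + 4m² - 4m + 1.
Then u(7) = -174.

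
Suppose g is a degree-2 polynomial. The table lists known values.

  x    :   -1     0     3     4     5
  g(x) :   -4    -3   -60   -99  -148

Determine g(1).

Write g(x) = ax² + bx + c; the 5 given values yield a linear system in the 3 coefficients.
Solving, g(x) = -5x² - 4x - 3.
Then g(1) = -12.

-12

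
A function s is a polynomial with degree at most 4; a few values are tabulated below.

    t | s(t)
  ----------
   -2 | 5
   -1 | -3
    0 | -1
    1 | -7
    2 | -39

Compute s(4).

-253

Write s(t) = at^4 + bt³ + ct² + dt + e; the 5 given values yield a linear system in the 5 coefficients.
Solving, the leading coefficient vanishes, and s(t) = -3t³ - 4t² + t - 1.
Then s(4) = -253.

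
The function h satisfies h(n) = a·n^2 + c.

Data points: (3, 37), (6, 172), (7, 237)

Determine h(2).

12

From h(3) = 37 and h(6) = 172: 9a + c = 37 and 36a + c = 172.
Subtracting: 27a = 135, so a = 5; then c = 37 − 5·9 = -8.
So h(n) = 5n² − 8, and h(2) = 12.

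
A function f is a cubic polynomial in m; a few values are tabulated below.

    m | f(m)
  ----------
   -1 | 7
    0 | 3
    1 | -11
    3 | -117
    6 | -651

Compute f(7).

Write f(m) = am³ + bm² + cm + d; the 5 given values yield a linear system in the 4 coefficients.
Solving, f(m) = -2m³ - 5m² - 7m + 3.
Then f(7) = -977.

-977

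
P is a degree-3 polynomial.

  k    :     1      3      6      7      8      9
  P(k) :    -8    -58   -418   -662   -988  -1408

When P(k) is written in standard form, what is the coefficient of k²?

Write P(k) = ak³ + bk² + ck + d; the 6 given values yield a linear system in the 4 coefficients.
Solving, P(k) = -2k³ + k² - 3k - 4.
The coefficient of k² is 1.

1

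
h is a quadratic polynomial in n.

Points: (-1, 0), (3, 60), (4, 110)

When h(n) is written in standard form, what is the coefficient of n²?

7

Write h(n) = an² + bn + c; the 3 given values yield a linear system in the 3 coefficients.
Solving, h(n) = 7n² + n - 6.
The coefficient of n² is 7.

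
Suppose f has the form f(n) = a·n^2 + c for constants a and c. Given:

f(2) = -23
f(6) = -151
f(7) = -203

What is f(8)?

From f(2) = -23 and f(6) = -151: 4a + c = -23 and 36a + c = -151.
Subtracting: 32a = -128, so a = -4; then c = -23 − (-4)·4 = -7.
So f(n) = -4n² − 7, and f(8) = -263.

-263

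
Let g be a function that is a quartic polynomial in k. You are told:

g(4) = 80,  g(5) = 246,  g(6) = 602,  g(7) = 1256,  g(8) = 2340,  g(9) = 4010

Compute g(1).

2

First differences: 166, 356, 654, 1084, 1670. Second differences: 190, 298, 430, 586. Third differences: 108, 132, 156. Fourth differences: 24, 24.
Level-4 differences are constant, so g has degree 4.
Fitting a degree-4 polynomial gives g(k) = k^4 - 4k³ + 4k² + 5k - 4.
Then g(1) = 2.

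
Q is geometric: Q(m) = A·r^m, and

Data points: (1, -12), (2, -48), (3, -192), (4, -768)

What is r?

4

Consecutive ratio: -48/(-12) = 4, and -192/(-48) = 4, so r = 4.
Then A·4^1 = -12 gives A = -3, and Q(m) = -3·4^m.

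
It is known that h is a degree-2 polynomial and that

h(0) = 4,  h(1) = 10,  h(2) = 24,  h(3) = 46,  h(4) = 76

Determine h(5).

First differences: 6, 14, 22, 30. Second differences: 8, 8, 8.
Level-2 differences are constant, so h has degree 2.
Fitting a degree-2 polynomial gives h(t) = 4t² + 2t + 4.
Then h(5) = 114.

114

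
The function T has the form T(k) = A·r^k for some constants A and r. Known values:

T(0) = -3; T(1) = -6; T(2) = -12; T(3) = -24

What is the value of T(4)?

Consecutive ratio: -6/(-3) = 2, and -12/(-6) = 2, so r = 2.
Then A·2^0 = -3 gives A = -3, and T(k) = -3·2^k.
T(4) = -3·2^4 = -48.

-48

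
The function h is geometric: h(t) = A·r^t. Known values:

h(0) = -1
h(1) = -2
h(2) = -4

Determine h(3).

Consecutive ratio: -2/(-1) = 2, and -4/(-2) = 2, so r = 2.
Then A·2^0 = -1 gives A = -1, and h(t) = -1·2^t.
h(3) = -1·2^3 = -8.

-8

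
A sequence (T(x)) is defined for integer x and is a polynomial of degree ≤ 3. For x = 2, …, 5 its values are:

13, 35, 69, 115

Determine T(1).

First differences: 22, 34, 46. Second differences: 12, 12.
Level-2 differences are constant, so T has degree 2.
Fitting a degree-2 polynomial gives T(x) = 6x² - 8x + 5.
Then T(1) = 3.

3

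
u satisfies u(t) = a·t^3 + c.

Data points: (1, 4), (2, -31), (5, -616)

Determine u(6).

From u(1) = 4 and u(2) = -31: 1a + c = 4 and 8a + c = -31.
Subtracting: 7a = -35, so a = -5; then c = 4 − (-5)·1 = 9.
So u(t) = -5t³ + 9, and u(6) = -1071.

-1071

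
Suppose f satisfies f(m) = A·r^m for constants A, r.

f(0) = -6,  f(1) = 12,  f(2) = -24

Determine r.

-2

Consecutive ratio: 12/(-6) = -2, and -24/12 = -2, so r = -2.
Then A·(-2)^0 = -6 gives A = -6, and f(m) = -6·(-2)^m.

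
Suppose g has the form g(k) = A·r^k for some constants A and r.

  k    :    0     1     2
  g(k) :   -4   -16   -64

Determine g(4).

Consecutive ratio: -16/(-4) = 4, and -64/(-16) = 4, so r = 4.
Then A·4^0 = -4 gives A = -4, and g(k) = -4·4^k.
g(4) = -4·4^4 = -1024.

-1024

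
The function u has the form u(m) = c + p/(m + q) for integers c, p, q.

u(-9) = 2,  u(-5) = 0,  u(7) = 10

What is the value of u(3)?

(u(m) − c)(m + q) = p for each data point; the three points give a linear system in c and q, then p follows.
Solving: c = 5, q = -1, p = 30, so u(m) = 5 + 30/(m − 1).
Then u(3) = 5 + 30/2 = 20.

20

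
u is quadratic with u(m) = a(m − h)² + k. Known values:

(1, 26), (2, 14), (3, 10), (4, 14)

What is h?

First differences -12, -4, 4; second difference 8 = 2a, so a = 4.
Expanding, the m-coefficient is −2ah = -8h; matching it to the data gives h = 3, and then k = 10.
So u(m) = 4(m − 3)² + 10.
Hence h = 3.

3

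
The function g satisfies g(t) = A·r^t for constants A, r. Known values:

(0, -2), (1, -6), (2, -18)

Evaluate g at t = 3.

Consecutive ratio: -6/(-2) = 3, and -18/(-6) = 3, so r = 3.
Then A·3^0 = -2 gives A = -2, and g(t) = -2·3^t.
g(3) = -2·3^3 = -54.

-54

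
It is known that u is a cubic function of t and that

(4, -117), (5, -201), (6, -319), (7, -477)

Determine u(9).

-937

Write u(t) = at³ + bt² + ct + d; the 4 given values yield a linear system in the 4 coefficients.
Solving, u(t) = -t³ - 2t² - 5t - 1.
Then u(9) = -937.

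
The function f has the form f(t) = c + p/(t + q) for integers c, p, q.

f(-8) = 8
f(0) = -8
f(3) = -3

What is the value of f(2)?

-4

(f(t) − c)(t + q) = p for each data point; the three points give a linear system in c and q, then p follows.
Solving: c = 2, q = 3, p = -30, so f(t) = 2 − 30/(t + 3).
Then f(2) = 2 − 30/5 = -4.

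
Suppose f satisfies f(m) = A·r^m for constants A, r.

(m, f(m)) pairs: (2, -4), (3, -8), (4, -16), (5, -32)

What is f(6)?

-64

Consecutive ratio: -8/(-4) = 2, and -16/(-8) = 2, so r = 2.
Then A·2^2 = -4 gives A = -1, and f(m) = -1·2^m.
f(6) = -1·2^6 = -64.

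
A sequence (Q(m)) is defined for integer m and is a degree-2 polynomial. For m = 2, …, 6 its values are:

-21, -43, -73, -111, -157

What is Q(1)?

Write Q(m) = am² + bm + c; the 5 given values yield a linear system in the 3 coefficients.
Solving, Q(m) = -4m² - 2m - 1.
Then Q(1) = -7.

-7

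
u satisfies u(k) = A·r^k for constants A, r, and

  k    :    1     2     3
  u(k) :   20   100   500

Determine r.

Consecutive ratio: 100/20 = 5, and 500/100 = 5, so r = 5.
Then A·5^1 = 20 gives A = 4, and u(k) = 4·5^k.

5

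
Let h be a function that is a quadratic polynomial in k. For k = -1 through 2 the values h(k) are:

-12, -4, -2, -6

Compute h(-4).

-72

First differences: 8, 2, -4. Second differences: -6, -6.
Level-2 differences are constant, so h has degree 2.
Fitting a degree-2 polynomial gives h(k) = -3k² + 5k - 4.
Then h(-4) = -72.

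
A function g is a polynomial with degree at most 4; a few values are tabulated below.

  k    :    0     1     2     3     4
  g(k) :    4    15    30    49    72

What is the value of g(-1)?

-3

First differences: 11, 15, 19, 23. Second differences: 4, 4, 4.
Level-2 differences are constant, so g has degree 2.
Fitting a degree-2 polynomial gives g(k) = 2k² + 9k + 4.
Then g(-1) = -3.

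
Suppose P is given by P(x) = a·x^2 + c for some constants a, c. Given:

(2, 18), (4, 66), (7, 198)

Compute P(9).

326

From P(2) = 18 and P(4) = 66: 4a + c = 18 and 16a + c = 66.
Subtracting: 12a = 48, so a = 4; then c = 18 − 4·4 = 2.
So P(x) = 4x² + 2, and P(9) = 326.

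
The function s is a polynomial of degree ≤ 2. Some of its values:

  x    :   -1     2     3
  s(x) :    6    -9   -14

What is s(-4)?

Write s(x) = ax² + bx + c; the 3 given values yield a linear system in the 3 coefficients.
Solving, the leading coefficient vanishes, and s(x) = -5x + 1.
Then s(-4) = 21.

21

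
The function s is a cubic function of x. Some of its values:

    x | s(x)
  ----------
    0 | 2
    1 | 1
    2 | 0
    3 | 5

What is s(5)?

57

Write s(x) = ax³ + bx² + cx + d; the 4 given values yield a linear system in the 4 coefficients.
Solving, s(x) = x³ - 3x² + x + 2.
Then s(5) = 57.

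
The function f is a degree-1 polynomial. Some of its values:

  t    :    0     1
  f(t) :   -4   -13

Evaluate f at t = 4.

Write f(t) = at + b; the 2 given values yield a linear system in the 2 coefficients.
Solving, f(t) = -9t - 4.
Then f(4) = -40.

-40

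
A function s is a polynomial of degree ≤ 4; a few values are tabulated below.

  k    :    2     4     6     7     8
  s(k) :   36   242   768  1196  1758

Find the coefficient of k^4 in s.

0

Write s(k) = ak^4 + bk³ + ck² + dk + e; the 5 given values yield a linear system in the 5 coefficients.
Solving, the leading coefficient vanishes, and s(k) = 3k³ + 4k² - 5k + 6.
The coefficient of k^4 is 0.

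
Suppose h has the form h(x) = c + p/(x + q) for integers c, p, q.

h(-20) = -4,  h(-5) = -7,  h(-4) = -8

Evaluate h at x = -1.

(h(x) − c)(x + q) = p for each data point; the three points give a linear system in c and q, then p follows.
Solving: c = -3, q = 0, p = 20, so h(x) = -3 + 20/(x + 0).
Then h(-1) = -3 + 20/(-1) = -23.

-23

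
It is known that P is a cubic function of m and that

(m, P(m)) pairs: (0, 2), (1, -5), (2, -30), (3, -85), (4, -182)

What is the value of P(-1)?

Write P(m) = am³ + bm² + cm + d; the 5 given values yield a linear system in the 4 coefficients.
Solving, P(m) = -2m³ - 3m² - 2m + 2.
Then P(-1) = 3.

3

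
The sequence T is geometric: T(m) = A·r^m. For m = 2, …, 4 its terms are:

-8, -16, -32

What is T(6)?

-128

Consecutive ratio: -16/(-8) = 2, and -32/(-16) = 2, so r = 2.
Then A·2^2 = -8 gives A = -2, and T(m) = -2·2^m.
T(6) = -2·2^6 = -128.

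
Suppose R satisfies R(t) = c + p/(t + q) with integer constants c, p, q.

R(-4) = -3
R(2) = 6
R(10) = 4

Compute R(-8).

(R(t) − c)(t + q) = p for each data point; the three points give a linear system in c and q, then p follows.
Solving: c = 3, q = 2, p = 12, so R(t) = 3 + 12/(t + 2).
Then R(-8) = 3 + 12/(-6) = 1.

1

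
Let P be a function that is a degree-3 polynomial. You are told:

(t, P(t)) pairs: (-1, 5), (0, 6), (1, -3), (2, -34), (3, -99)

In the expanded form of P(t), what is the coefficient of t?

-2

Write P(t) = at³ + bt² + ct + d; the 5 given values yield a linear system in the 4 coefficients.
Solving, P(t) = -2t³ - 5t² - 2t + 6.
The coefficient of t is -2.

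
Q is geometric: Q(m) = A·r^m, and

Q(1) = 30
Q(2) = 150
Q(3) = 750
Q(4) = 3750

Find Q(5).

Consecutive ratio: 150/30 = 5, and 750/150 = 5, so r = 5.
Then A·5^1 = 30 gives A = 6, and Q(m) = 6·5^m.
Q(5) = 6·5^5 = 18750.

18750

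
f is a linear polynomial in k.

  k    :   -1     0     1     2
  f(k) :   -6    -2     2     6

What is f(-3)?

-14

First differences: 4, 4, 4.
Level-1 differences are constant, so f has degree 1.
Fitting a degree-1 polynomial gives f(k) = 4k - 2.
Then f(-3) = -14.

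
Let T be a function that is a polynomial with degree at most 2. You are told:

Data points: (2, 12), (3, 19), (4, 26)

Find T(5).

First differences: 7, 7.
Level-1 differences are constant, so T has degree 1.
Fitting a degree-1 polynomial gives T(m) = 7m - 2.
Then T(5) = 33.

33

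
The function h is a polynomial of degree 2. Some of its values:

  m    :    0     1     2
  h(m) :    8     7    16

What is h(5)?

Write h(m) = am² + bm + c; the 3 given values yield a linear system in the 3 coefficients.
Solving, h(m) = 5m² - 6m + 8.
Then h(5) = 103.

103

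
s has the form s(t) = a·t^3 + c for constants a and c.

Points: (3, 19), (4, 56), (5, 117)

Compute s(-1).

From s(3) = 19 and s(4) = 56: 27a + c = 19 and 64a + c = 56.
Subtracting: 37a = 37, so a = 1; then c = 19 − 1·27 = -8.
So s(t) = 1t³ − 8, and s(-1) = -9.

-9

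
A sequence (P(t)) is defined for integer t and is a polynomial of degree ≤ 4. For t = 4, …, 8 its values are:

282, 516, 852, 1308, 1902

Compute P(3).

First differences: 234, 336, 456, 594. Second differences: 102, 120, 138. Third differences: 18, 18.
Level-3 differences are constant, so P has degree 3.
Fitting a degree-3 polynomial gives P(t) = 3t³ + 6t² - 3t + 6.
Then P(3) = 132.

132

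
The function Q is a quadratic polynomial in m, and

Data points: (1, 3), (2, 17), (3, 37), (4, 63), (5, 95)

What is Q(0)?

-5

First differences: 14, 20, 26, 32. Second differences: 6, 6, 6.
Level-2 differences are constant, so Q has degree 2.
Fitting a degree-2 polynomial gives Q(m) = 3m² + 5m - 5.
The constant term is Q(0) = -5.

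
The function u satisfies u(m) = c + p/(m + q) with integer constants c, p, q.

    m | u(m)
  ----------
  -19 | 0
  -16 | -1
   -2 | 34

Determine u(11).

(u(m) − c)(m + q) = p for each data point; the three points give a linear system in c and q, then p follows.
Solving: c = 4, q = 4, p = 60, so u(m) = 4 + 60/(m + 4).
Then u(11) = 4 + 60/15 = 8.

8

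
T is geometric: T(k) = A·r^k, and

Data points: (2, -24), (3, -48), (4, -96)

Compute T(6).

Consecutive ratio: -48/(-24) = 2, and -96/(-48) = 2, so r = 2.
Then A·2^2 = -24 gives A = -6, and T(k) = -6·2^k.
T(6) = -6·2^6 = -384.

-384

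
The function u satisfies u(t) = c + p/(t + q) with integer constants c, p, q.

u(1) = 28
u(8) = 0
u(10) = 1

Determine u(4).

(u(t) − c)(t + q) = p for each data point; the three points give a linear system in c and q, then p follows.
Solving: c = 4, q = -2, p = -24, so u(t) = 4 − 24/(t − 2).
Then u(4) = 4 − 24/2 = -8.

-8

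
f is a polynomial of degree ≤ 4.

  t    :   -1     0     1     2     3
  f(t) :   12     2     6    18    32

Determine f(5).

First differences: -10, 4, 12, 14. Second differences: 14, 8, 2. Third differences: -6, -6.
Level-3 differences are constant, so f has degree 3.
Fitting a degree-3 polynomial gives f(t) = -t³ + 7t² - 2t + 2.
Then f(5) = 42.

42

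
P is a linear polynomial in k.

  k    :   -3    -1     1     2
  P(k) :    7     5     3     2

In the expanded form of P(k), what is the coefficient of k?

Write P(k) = ak + b; the 4 given values yield a linear system in the 2 coefficients.
Solving, P(k) = -k + 4.
The coefficient of k is -1.

-1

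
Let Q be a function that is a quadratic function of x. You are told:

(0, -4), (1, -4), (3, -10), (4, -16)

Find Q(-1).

Write Q(x) = ax² + bx + c; the 4 given values yield a linear system in the 3 coefficients.
Solving, Q(x) = -x² + x - 4.
Then Q(-1) = -6.

-6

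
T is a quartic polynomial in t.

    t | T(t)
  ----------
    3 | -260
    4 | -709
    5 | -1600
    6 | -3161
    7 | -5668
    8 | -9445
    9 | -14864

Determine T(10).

Write T(t) = at^4 + bt³ + ct² + dt + e; the 7 given values yield a linear system in the 5 coefficients.
Solving, T(t) = -2t^4 - 2t³ - 3t² - 4t - 5.
Then T(10) = -22345.

-22345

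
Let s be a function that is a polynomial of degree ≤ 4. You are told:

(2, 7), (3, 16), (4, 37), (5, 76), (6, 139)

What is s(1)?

Write s(t) = at^4 + bt³ + ct² + dt + e; the 5 given values yield a linear system in the 5 coefficients.
Solving, the leading coefficient vanishes, and s(t) = t³ - 3t² + 5t + 1.
Then s(1) = 4.

4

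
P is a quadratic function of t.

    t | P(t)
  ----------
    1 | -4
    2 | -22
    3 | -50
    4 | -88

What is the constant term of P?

4

Write P(t) = at² + bt + c; the 4 given values yield a linear system in the 3 coefficients.
Solving, P(t) = -5t² - 3t + 4.
The constant term is P(0) = 4.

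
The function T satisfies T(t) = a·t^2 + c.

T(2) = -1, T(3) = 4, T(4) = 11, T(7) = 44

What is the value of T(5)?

From T(2) = -1 and T(3) = 4: 4a + c = -1 and 9a + c = 4.
Subtracting: 5a = 5, so a = 1; then c = -1 − 1·4 = -5.
So T(t) = 1t² − 5, and T(5) = 20.

20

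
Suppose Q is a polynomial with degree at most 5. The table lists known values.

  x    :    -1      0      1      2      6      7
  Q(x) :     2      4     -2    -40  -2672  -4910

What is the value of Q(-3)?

-170

Write Q(x) = ax^5 + bx^4 + cx³ + dx² + ex + p; the 6 given values yield a linear system in the 6 coefficients.
Solving, the leading coefficient vanishes, and Q(x) = -2x^4 - 2x² - 2x + 4.
Then Q(-3) = -170.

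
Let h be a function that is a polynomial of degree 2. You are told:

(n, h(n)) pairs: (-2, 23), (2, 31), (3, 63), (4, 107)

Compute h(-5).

Write h(n) = an² + bn + c; the 4 given values yield a linear system in the 3 coefficients.
Solving, h(n) = 6n² + 2n + 3.
Then h(-5) = 143.

143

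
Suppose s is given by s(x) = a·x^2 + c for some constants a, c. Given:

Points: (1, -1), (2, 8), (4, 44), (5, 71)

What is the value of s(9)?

239

From s(1) = -1 and s(2) = 8: 1a + c = -1 and 4a + c = 8.
Subtracting: 3a = 9, so a = 3; then c = -1 − 3·1 = -4.
So s(x) = 3x² − 4, and s(9) = 239.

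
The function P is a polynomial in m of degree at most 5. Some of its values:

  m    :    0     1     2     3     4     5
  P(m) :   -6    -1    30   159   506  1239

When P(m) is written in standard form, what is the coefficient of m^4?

Write P(m) = am^5 + bm^4 + cm³ + dm² + em + p; the 6 given values yield a linear system in the 6 coefficients.
Solving, the leading coefficient vanishes, and P(m) = 2m^4 - m² + 4m - 6.
The coefficient of m^4 is 2.

2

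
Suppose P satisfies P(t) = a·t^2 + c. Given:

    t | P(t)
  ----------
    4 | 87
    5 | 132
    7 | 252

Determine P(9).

412

From P(4) = 87 and P(5) = 132: 16a + c = 87 and 25a + c = 132.
Subtracting: 9a = 45, so a = 5; then c = 87 − 5·16 = 7.
So P(t) = 5t² + 7, and P(9) = 412.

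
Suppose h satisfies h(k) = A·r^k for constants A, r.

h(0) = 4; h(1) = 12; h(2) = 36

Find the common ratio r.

3

Consecutive ratio: 12/4 = 3, and 36/12 = 3, so r = 3.
Then A·3^0 = 4 gives A = 4, and h(k) = 4·3^k.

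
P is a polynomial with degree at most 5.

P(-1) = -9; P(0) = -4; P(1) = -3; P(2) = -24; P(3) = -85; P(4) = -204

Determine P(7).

-1089

First differences: 5, 1, -21, -61, -119. Second differences: -4, -22, -40, -58. Third differences: -18, -18, -18.
Level-3 differences are constant, so P has degree 3.
Fitting a degree-3 polynomial gives P(x) = -3x³ - 2x² + 6x - 4.
Then P(7) = -1089.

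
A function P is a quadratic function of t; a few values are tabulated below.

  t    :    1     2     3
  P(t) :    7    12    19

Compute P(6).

Write P(t) = at² + bt + c; the 3 given values yield a linear system in the 3 coefficients.
Solving, P(t) = t² + 2t + 4.
Then P(6) = 52.

52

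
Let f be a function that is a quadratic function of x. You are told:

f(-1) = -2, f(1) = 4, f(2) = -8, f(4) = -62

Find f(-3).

-48

Write f(x) = ax² + bx + c; the 4 given values yield a linear system in the 3 coefficients.
Solving, f(x) = -5x² + 3x + 6.
Then f(-3) = -48.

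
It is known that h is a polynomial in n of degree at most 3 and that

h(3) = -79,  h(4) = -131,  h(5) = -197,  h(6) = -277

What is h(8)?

Write h(n) = an³ + bn² + cn + d; the 4 given values yield a linear system in the 4 coefficients.
Solving, the leading coefficient vanishes, and h(n) = -7n² - 3n - 7.
Then h(8) = -479.

-479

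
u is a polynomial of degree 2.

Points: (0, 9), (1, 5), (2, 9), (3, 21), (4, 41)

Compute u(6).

Write u(k) = ak² + bk + c; the 5 given values yield a linear system in the 3 coefficients.
Solving, u(k) = 4k² - 8k + 9.
Then u(6) = 105.

105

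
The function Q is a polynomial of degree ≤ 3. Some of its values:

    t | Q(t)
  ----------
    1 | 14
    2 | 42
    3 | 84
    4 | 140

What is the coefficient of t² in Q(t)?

First differences: 28, 42, 56. Second differences: 14, 14.
Level-2 differences are constant, so Q has degree 2.
Fitting a degree-2 polynomial gives Q(t) = 7t² + 7t.
The coefficient of t² is 7.

7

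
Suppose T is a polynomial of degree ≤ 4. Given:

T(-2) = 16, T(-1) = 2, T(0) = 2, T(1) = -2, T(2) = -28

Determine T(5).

-418

Write T(k) = ak^4 + bk³ + ck² + dk + e; the 5 given values yield a linear system in the 5 coefficients.
Solving, the leading coefficient vanishes, and T(k) = -3k³ - 2k² + k + 2.
Then T(5) = -418.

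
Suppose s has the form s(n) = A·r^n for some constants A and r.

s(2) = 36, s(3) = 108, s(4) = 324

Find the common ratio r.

Consecutive ratio: 108/36 = 3, and 324/108 = 3, so r = 3.
Then A·3^2 = 36 gives A = 4, and s(n) = 4·3^n.

3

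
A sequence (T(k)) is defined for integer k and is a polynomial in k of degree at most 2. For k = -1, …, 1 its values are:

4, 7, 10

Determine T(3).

First differences: 3, 3.
Level-1 differences are constant, so T has degree 1.
Fitting a degree-1 polynomial gives T(k) = 3k + 7.
Then T(3) = 16.

16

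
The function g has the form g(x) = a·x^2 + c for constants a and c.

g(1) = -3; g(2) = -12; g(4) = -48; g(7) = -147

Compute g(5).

-75

From g(1) = -3 and g(2) = -12: 1a + c = -3 and 4a + c = -12.
Subtracting: 3a = -9, so a = -3; then c = -3 − (-3)·1 = 0.
So g(x) = -3x² + 0, and g(5) = -75.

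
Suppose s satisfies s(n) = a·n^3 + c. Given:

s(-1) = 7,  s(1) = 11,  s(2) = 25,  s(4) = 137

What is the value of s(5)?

259

From s(-1) = 7 and s(1) = 11: -1a + c = 7 and 1a + c = 11.
Subtracting: 2a = 4, so a = 2; then c = 7 − 2·(-1) = 9.
So s(n) = 2n³ + 9, and s(5) = 259.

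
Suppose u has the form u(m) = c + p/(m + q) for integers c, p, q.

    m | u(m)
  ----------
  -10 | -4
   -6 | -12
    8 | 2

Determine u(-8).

-6

(u(m) − c)(m + q) = p for each data point; the three points give a linear system in c and q, then p follows.
Solving: c = 0, q = 4, p = 24, so u(m) = 24/(m + 4).
Then u(-8) = 0 + 24/(-4) = -6.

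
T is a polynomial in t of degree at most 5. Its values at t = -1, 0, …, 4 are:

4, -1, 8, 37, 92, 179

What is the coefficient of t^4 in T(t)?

0

First differences: -5, 9, 29, 55, 87. Second differences: 14, 20, 26, 32. Third differences: 6, 6, 6.
Level-3 differences are constant, so T has degree 3.
Fitting a degree-3 polynomial gives T(t) = t³ + 7t² + t - 1.
The coefficient of t^4 is 0.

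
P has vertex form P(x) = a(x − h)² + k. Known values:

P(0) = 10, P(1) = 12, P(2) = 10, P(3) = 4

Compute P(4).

-6

First differences 2, -2, -6; second difference -4 = 2a, so a = -2.
Expanding, the x-coefficient is −2ah = 4h; matching it to the data gives h = 1, and then k = 12.
So P(x) = -2(x − 1)² + 12.
P(4) = -2·3² + 12 = -6.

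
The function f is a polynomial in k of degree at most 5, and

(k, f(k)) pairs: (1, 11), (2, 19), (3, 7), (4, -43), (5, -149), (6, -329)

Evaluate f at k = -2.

Write f(k) = ak^5 + bk^4 + ck³ + dk² + ek + p; the 6 given values yield a linear system in the 6 coefficients.
Solving, the top 2 coefficients vanish, and f(k) = -3k³ + 8k² + 5k + 1.
Then f(-2) = 47.

47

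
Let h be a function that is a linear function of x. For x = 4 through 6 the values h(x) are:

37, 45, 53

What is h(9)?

First differences: 8, 8.
Level-1 differences are constant, so h has degree 1.
Fitting a degree-1 polynomial gives h(x) = 8x + 5.
Then h(9) = 77.

77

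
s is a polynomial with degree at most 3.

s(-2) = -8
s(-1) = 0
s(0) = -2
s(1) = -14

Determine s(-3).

-26

First differences: 8, -2, -12. Second differences: -10, -10.
Level-2 differences are constant, so s has degree 2.
Fitting a degree-2 polynomial gives s(x) = -5x² - 7x - 2.
Then s(-3) = -26.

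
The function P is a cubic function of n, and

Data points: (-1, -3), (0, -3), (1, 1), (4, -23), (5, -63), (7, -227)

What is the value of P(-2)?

7

Write P(n) = an³ + bn² + cn + d; the 6 given values yield a linear system in the 4 coefficients.
Solving, P(n) = -n³ + 2n² + 3n - 3.
Then P(-2) = 7.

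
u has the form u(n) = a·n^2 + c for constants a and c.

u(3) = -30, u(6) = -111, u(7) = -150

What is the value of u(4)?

-51

From u(3) = -30 and u(6) = -111: 9a + c = -30 and 36a + c = -111.
Subtracting: 27a = -81, so a = -3; then c = -30 − (-3)·9 = -3.
So u(n) = -3n² − 3, and u(4) = -51.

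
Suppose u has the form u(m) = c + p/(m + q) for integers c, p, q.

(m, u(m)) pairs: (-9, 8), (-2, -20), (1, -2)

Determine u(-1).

-8

(u(m) − c)(m + q) = p for each data point; the three points give a linear system in c and q, then p follows.
Solving: c = 4, q = 3, p = -24, so u(m) = 4 − 24/(m + 3).
Then u(-1) = 4 − 24/2 = -8.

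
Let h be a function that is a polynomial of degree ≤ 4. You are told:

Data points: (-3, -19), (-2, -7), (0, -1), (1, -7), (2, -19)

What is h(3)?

-37

Write h(n) = an^4 + bn³ + cn² + dn + e; the 5 given values yield a linear system in the 5 coefficients.
Solving, the top 2 coefficients vanish, and h(n) = -3n² - 3n - 1.
Then h(3) = -37.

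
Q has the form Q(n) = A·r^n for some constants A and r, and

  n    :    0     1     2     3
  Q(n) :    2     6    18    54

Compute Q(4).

Consecutive ratio: 6/2 = 3, and 18/6 = 3, so r = 3.
Then A·3^0 = 2 gives A = 2, and Q(n) = 2·3^n.
Q(4) = 2·3^4 = 162.

162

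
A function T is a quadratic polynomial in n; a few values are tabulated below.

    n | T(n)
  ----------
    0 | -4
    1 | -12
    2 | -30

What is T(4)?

Write T(n) = an² + bn + c; the 3 given values yield a linear system in the 3 coefficients.
Solving, T(n) = -5n² - 3n - 4.
Then T(4) = -96.

-96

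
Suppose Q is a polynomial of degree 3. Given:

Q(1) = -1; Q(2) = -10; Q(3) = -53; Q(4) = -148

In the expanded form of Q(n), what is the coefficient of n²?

1

Write Q(n) = an³ + bn² + cn + d; the 4 given values yield a linear system in the 4 coefficients.
Solving, Q(n) = -3n³ + n² + 9n - 8.
The coefficient of n² is 1.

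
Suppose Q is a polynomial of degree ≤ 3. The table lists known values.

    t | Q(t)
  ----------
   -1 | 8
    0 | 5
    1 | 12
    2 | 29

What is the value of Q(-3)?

Write Q(t) = at³ + bt² + ct + d; the 4 given values yield a linear system in the 4 coefficients.
Solving, the leading coefficient vanishes, and Q(t) = 5t² + 2t + 5.
Then Q(-3) = 44.

44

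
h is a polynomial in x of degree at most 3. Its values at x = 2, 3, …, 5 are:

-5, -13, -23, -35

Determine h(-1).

First differences: -8, -10, -12. Second differences: -2, -2.
Level-2 differences are constant, so h has degree 2.
Fitting a degree-2 polynomial gives h(x) = -x² - 3x + 5.
Then h(-1) = 7.

7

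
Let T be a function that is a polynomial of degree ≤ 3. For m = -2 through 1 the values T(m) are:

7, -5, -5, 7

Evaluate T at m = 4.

115

Write T(m) = am³ + bm² + cm + d; the 4 given values yield a linear system in the 4 coefficients.
Solving, the leading coefficient vanishes, and T(m) = 6m² + 6m - 5.
Then T(4) = 115.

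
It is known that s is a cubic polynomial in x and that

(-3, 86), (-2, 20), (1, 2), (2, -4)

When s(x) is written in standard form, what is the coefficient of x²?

3

Write s(x) = ax³ + bx² + cx + d; the 4 given values yield a linear system in the 4 coefficients.
Solving, s(x) = -3x³ + 3x² + 6x - 4.
The coefficient of x² is 3.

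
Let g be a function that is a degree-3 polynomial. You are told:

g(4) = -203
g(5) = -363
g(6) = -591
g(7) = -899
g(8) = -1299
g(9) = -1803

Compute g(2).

-39

First differences: -160, -228, -308, -400, -504. Second differences: -68, -80, -92, -104. Third differences: -12, -12, -12.
Level-3 differences are constant, so g has degree 3.
Fitting a degree-3 polynomial gives g(k) = -2k³ - 4k² - 2k - 3.
Then g(2) = -39.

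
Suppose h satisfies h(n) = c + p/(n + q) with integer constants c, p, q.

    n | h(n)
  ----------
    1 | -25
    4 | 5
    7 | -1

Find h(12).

-3

(h(n) − c)(n + q) = p for each data point; the three points give a linear system in c and q, then p follows.
Solving: c = -5, q = -2, p = 20, so h(n) = -5 + 20/(n − 2).
Then h(12) = -5 + 20/10 = -3.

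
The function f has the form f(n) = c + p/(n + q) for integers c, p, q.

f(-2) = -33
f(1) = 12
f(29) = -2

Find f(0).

27

(f(n) − c)(n + q) = p for each data point; the three points give a linear system in c and q, then p follows.
Solving: c = -3, q = 1, p = 30, so f(n) = -3 + 30/(n + 1).
Then f(0) = -3 + 30/1 = 27.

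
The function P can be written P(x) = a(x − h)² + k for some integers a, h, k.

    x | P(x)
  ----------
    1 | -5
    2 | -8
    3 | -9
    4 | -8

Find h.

3

First differences -3, -1, 1; second difference 2 = 2a, so a = 1.
Expanding, the x-coefficient is −2ah = -2h; matching it to the data gives h = 3, and then k = -9.
So P(x) = 1(x − 3)² − 9.
Hence h = 3.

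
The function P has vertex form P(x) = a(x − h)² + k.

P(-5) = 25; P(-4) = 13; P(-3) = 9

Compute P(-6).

45

First differences -12, -4; second difference 8 = 2a, so a = 4.
Expanding, the x-coefficient is −2ah = -8h; matching it to the data gives h = -3, and then k = 9.
So P(x) = 4(x + 3)² + 9.
P(-6) = 4·(-3)² + 9 = 45.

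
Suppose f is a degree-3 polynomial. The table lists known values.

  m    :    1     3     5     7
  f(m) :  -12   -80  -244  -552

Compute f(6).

-377

Write f(m) = am³ + bm² + cm + d; the 4 given values yield a linear system in the 4 coefficients.
Solving, f(m) = -m³ - 3m² - 9m + 1.
Then f(6) = -377.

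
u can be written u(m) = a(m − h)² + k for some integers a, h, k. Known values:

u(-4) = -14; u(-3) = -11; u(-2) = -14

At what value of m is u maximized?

-3

First differences 3, -3; second difference -6 = 2a, so a = -3.
Expanding, the m-coefficient is −2ah = 6h; matching it to the data gives h = -3, and then k = -11.
So u(m) = -3(m + 3)² − 11.
Hence h = -3.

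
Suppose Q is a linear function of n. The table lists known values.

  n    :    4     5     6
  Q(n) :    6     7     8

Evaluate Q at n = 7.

9

First differences: 1, 1.
Level-1 differences are constant, so Q has degree 1.
Extending the table by one column gives the next first difference 1, so Q(7) = 8 + 1 = 9.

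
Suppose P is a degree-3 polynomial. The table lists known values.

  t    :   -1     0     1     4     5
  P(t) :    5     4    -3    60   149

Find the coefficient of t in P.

Write P(t) = at³ + bt² + ct + d; the 5 given values yield a linear system in the 4 coefficients.
Solving, P(t) = 2t³ - 3t² - 6t + 4.
The coefficient of t is -6.

-6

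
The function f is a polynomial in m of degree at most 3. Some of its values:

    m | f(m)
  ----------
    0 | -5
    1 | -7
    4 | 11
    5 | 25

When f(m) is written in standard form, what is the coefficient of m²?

2

Write f(m) = am³ + bm² + cm + d; the 4 given values yield a linear system in the 4 coefficients.
Solving, the leading coefficient vanishes, and f(m) = 2m² - 4m - 5.
The coefficient of m² is 2.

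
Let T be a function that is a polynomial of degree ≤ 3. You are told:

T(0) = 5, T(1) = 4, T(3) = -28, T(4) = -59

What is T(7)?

Write T(m) = am³ + bm² + cm + d; the 4 given values yield a linear system in the 4 coefficients.
Solving, the leading coefficient vanishes, and T(m) = -5m² + 4m + 5.
Then T(7) = -212.

-212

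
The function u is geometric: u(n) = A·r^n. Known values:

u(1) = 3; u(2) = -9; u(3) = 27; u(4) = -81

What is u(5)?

Consecutive ratio: -9/3 = -3, and 27/(-9) = -3, so r = -3.
Then A·(-3)^1 = 3 gives A = -1, and u(n) = -1·(-3)^n.
u(5) = -1·(-3)^5 = 243.

243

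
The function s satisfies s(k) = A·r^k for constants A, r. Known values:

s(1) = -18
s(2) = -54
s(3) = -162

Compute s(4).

Consecutive ratio: -54/(-18) = 3, and -162/(-54) = 3, so r = 3.
Then A·3^1 = -18 gives A = -6, and s(k) = -6·3^k.
s(4) = -6·3^4 = -486.

-486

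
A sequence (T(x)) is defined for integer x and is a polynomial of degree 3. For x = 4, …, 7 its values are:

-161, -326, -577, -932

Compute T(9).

-2026

Write T(x) = ax³ + bx² + cx + d; the 4 given values yield a linear system in the 4 coefficients.
Solving, T(x) = -3x³ + 2x² - 1.
Then T(9) = -2026.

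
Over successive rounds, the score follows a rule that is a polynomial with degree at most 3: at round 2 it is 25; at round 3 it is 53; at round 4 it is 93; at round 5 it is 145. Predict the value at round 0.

Write the value at n as T(n).
First differences: 28, 40, 52. Second differences: 12, 12.
Level-2 differences are constant, so T has degree 2.
Fitting a degree-2 polynomial gives T(n) = 6n² - 2n + 5.
Then T(0) = 5.

5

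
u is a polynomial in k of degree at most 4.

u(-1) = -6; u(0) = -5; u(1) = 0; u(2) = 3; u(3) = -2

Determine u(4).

-21

First differences: 1, 5, 3, -5. Second differences: 4, -2, -8. Third differences: -6, -6.
Level-3 differences are constant, so u has degree 3.
Fitting a degree-3 polynomial gives u(k) = -k³ + 2k² + 4k - 5.
Then u(4) = -21.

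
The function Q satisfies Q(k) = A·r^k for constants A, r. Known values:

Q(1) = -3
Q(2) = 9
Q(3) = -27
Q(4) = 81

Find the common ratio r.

-3

Consecutive ratio: 9/(-3) = -3, and -27/9 = -3, so r = -3.
Then A·(-3)^1 = -3 gives A = 1, and Q(k) = 1·(-3)^k.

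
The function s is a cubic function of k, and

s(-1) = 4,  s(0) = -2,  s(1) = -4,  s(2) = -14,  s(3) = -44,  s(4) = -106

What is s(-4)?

First differences: -6, -2, -10, -30, -62. Second differences: 4, -8, -20, -32. Third differences: -12, -12, -12.
Level-3 differences are constant, so s has degree 3.
Fitting a degree-3 polynomial gives s(k) = -2k³ + 2k² - 2k - 2.
Then s(-4) = 166.

166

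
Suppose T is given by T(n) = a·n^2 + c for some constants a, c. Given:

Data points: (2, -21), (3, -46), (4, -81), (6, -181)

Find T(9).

From T(2) = -21 and T(3) = -46: 4a + c = -21 and 9a + c = -46.
Subtracting: 5a = -25, so a = -5; then c = -21 − (-5)·4 = -1.
So T(n) = -5n² − 1, and T(9) = -406.

-406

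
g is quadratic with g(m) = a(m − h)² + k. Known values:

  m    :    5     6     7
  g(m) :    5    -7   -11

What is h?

First differences -12, -4; second difference 8 = 2a, so a = 4.
Expanding, the m-coefficient is −2ah = -8h; matching it to the data gives h = 7, and then k = -11.
So g(m) = 4(m − 7)² − 11.
Hence h = 7.

7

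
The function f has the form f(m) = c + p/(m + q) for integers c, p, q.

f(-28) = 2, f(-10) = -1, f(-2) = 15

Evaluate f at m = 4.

(f(m) − c)(m + q) = p for each data point; the three points give a linear system in c and q, then p follows.
Solving: c = 3, q = 4, p = 24, so f(m) = 3 + 24/(m + 4).
Then f(4) = 3 + 24/8 = 6.

6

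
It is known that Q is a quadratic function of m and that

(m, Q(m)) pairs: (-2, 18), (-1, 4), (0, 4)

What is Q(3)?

88

Write Q(m) = am² + bm + c; the 3 given values yield a linear system in the 3 coefficients.
Solving, Q(m) = 7m² + 7m + 4.
Then Q(3) = 88.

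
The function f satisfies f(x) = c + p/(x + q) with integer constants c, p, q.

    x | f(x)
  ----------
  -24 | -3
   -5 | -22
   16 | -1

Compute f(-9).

-6

(f(x) − c)(x + q) = p for each data point; the three points give a linear system in c and q, then p follows.
Solving: c = -2, q = 4, p = 20, so f(x) = -2 + 20/(x + 4).
Then f(-9) = -2 + 20/(-5) = -6.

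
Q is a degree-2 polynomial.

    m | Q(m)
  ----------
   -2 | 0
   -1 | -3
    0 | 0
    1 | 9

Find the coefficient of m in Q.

First differences: -3, 3, 9. Second differences: 6, 6.
Level-2 differences are constant, so Q has degree 2.
Fitting a degree-2 polynomial gives Q(m) = 3m² + 6m.
The coefficient of m is 6.

6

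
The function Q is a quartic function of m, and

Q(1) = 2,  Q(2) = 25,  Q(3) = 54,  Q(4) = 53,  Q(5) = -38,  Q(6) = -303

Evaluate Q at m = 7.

Write Q(m) = am^4 + bm³ + cm² + dm + e; the 6 given values yield a linear system in the 5 coefficients.
Solving, Q(m) = -m^4 + 4m³ + 4m² - 2m - 3.
Then Q(7) = -850.

-850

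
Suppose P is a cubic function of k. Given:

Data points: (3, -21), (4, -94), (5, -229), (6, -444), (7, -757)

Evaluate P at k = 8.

First differences: -73, -135, -215, -313. Second differences: -62, -80, -98. Third differences: -18, -18.
Level-3 differences are constant, so P has degree 3.
Fitting a degree-3 polynomial gives P(k) = -3k³ + 5k² + 3k + 6.
Then P(8) = -1186.

-1186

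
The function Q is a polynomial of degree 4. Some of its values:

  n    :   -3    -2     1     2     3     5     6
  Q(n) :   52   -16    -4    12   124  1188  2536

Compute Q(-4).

306

Write Q(n) = an^4 + bn³ + cn² + dn + e; the 7 given values yield a linear system in the 5 coefficients.
Solving, Q(n) = 2n^4 + n³ - 8n² + 3n - 2.
Then Q(-4) = 306.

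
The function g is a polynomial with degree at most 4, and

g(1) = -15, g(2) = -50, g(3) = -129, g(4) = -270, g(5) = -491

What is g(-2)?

6

Write g(x) = ax^4 + bx³ + cx² + dx + e; the 5 given values yield a linear system in the 5 coefficients.
Solving, the leading coefficient vanishes, and g(x) = -3x³ - 4x² - 2x - 6.
Then g(-2) = 6.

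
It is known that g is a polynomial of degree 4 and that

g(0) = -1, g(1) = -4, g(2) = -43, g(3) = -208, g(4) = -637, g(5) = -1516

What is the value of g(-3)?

First differences: -3, -39, -165, -429, -879. Second differences: -36, -126, -264, -450. Third differences: -90, -138, -186. Fourth differences: -48, -48.
Level-4 differences are constant, so g has degree 4.
Fitting a degree-4 polynomial gives g(x) = -2x^4 - 3x³ + 5x² - 3x - 1.
Then g(-3) = -28.

-28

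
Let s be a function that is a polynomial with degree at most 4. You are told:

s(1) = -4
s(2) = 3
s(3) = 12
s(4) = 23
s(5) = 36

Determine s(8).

87

Write s(m) = am^4 + bm³ + cm² + dm + e; the 5 given values yield a linear system in the 5 coefficients.
Solving, the top 2 coefficients vanish, and s(m) = m² + 4m - 9.
Then s(8) = 87.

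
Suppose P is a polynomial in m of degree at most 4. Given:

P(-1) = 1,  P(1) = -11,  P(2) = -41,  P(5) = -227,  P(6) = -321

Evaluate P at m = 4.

Write P(m) = am^4 + bm³ + cm² + dm + e; the 5 given values yield a linear system in the 5 coefficients.
Solving, the top 2 coefficients vanish, and P(m) = -8m² - 6m + 3.
Then P(4) = -149.

-149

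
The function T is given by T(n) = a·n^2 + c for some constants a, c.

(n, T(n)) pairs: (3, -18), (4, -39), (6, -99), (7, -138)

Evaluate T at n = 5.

From T(3) = -18 and T(4) = -39: 9a + c = -18 and 16a + c = -39.
Subtracting: 7a = -21, so a = -3; then c = -18 − (-3)·9 = 9.
So T(n) = -3n² + 9, and T(5) = -66.

-66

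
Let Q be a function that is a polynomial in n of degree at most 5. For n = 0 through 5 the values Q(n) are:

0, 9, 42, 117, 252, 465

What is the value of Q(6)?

Write Q(n) = an^5 + bn^4 + cn³ + dn² + en + p; the 6 given values yield a linear system in the 6 coefficients.
Solving, the top 2 coefficients vanish, and Q(n) = 3n³ + 3n² + 3n.
Then Q(6) = 774.

774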